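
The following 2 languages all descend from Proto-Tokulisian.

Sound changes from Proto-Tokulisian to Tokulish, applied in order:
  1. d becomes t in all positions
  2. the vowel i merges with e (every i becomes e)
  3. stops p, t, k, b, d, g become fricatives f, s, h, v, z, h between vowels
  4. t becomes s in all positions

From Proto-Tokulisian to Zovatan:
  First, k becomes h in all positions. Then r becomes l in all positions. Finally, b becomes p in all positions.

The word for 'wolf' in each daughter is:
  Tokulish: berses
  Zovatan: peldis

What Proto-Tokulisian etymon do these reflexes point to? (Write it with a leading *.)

Position 4: Tokulish has s, Zovatan has d. Zovatan preserves d here (none of its changes turn any other segment into d), so the proto-segment is *d.
Position 1: Tokulish has b, Zovatan has p. Tokulish preserves b here (none of its changes turn any other segment into b), so the proto-segment is *b.
Verify the candidate proto-form against each daughter:
Tokulish: *berdis
  berdis → bertis   [unconditioned shift]
  bertis → bertes   [vowel merger]
  bertes (rule 3 does not apply)
  bertes → berses   [unconditioned shift]
  giving Tokulish berses.
Zovatan: *berdis
  berdis (rule 1 does not apply)
  berdis → beldis   [unconditioned shift]
  beldis → peldis   [unconditioned shift]
  giving Zovatan peldis.
*berdis is the unique common source.

*berdis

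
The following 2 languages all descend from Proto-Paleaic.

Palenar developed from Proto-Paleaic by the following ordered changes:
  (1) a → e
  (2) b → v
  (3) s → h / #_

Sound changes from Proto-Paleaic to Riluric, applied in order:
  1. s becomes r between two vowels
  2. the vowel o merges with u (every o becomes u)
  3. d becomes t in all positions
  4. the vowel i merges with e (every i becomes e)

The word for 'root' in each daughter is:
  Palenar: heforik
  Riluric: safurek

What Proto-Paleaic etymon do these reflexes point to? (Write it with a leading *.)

*saforik

Position 1: Palenar has h, Riluric has s. Riluric preserves s here (none of its changes turn any other segment into s), so the proto-segment is *s.
Position 4: Palenar has o, Riluric has u. Palenar preserves o here (none of its changes turn any other segment into o), so the proto-segment is *o.
This points to *saforik. Verify forward in each daughter:
Palenar: *saforik
  saforik → seforik   [vowel merger]
  seforik (rule 2 does not apply)
  seforik → heforik   [debuccalisation]
  giving Palenar heforik.
Riluric: start from *saforik.
  rule 1: no change — saforik
  rule 2 (vowel merger): saforik → safurik
  rule 3: no change — safurik
  rule 4 (vowel merger): safurik → safurek
  ⇒ Riluric safurek
No other proto-form is consistent with every reflex, so the reconstruction is *saforik.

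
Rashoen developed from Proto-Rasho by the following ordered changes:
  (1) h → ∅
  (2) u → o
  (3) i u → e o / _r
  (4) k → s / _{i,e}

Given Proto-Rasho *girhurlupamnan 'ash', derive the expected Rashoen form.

Rashoen: *girhurlupamnan
  girhurlupamnan → girurlupamnan   [h-loss]
  girurlupamnan → girorlopamnan   [vowel merger]
  girorlopamnan → gerorlopamnan   [pre-rhotic lowering]
  gerorlopamnan (rule 4 does not apply)
  giving Rashoen gerorlopamnan.

gerorlopamnan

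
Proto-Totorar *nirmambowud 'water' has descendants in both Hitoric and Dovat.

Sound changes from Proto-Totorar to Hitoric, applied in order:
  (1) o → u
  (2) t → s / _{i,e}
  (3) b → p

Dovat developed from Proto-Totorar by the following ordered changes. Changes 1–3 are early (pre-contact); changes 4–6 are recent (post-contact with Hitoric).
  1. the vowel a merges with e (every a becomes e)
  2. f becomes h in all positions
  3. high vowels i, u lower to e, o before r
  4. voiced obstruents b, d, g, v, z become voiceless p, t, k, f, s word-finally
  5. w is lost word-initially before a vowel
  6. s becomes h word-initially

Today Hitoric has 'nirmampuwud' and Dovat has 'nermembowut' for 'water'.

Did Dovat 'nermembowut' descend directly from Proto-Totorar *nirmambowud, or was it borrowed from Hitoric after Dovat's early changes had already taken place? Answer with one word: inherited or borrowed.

inherited

If inherited, *nirmambowud would pass through all of Dovat's changes:
Dovat: start from *nirmambowud.
  rule 1 (vowel merger): nirmambowud → nirmembowud
  rule 2: no change — nirmembowud
  rule 3 (pre-rhotic lowering): nirmembowud → nermembowud
  rule 4 (final devoicing): nermembowud → nermembowut
  rule 5: no change — nermembowut
  rule 6: no change — nermembowut
  ⇒ Dovat nermembowut
If borrowed from Hitoric 'nirmampuwud' after the early changes, it would undergo only the recent ones:
  rule 4 (final devoicing): nirmampuwud → nirmampuwut
  rule 5 (glide loss): no change (nirmampuwut)
  rule 6 (debuccalisation): no change (nirmampuwut)
  ⇒ as a loan: nirmampuwut
Dovat 'nermembowut' matches the inherited outcome exactly, so it is an inherited cognate, not a loan.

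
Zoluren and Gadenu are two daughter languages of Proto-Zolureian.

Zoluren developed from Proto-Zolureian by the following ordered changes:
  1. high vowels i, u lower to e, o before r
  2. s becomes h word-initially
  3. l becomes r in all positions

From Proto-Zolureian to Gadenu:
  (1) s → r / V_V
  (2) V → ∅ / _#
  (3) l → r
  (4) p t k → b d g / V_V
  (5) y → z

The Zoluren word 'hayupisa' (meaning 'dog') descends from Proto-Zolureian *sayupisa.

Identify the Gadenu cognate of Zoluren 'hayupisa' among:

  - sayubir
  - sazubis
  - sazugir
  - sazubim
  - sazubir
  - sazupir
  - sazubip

sazubir

Gadenu: start from *sayupisa.
  rule 1 (rhotacism): sayupisa → sayupira
  rule 2 (apocope): sayupira → sayupir
  rule 3: no change — sayupir
  rule 4 (intervocalic voicing): sayupir → sayubir
  rule 5 (unconditioned shift): sayubir → sazubir
  ⇒ Gadenu sazubir
Among the options, 'sazubir' alone shows every Gadenu change applied in order.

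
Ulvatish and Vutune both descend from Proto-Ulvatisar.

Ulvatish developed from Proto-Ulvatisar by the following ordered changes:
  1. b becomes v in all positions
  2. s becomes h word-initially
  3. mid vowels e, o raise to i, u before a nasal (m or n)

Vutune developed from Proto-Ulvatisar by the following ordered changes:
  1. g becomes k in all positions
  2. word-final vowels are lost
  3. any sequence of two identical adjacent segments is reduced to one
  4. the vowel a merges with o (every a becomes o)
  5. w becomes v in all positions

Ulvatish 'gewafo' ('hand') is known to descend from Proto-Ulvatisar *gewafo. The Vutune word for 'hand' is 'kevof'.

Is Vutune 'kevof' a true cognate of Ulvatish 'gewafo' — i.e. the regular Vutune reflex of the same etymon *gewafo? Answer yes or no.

yes

Derive the expected Vutune reflex of *gewafo:
Vutune: *gewafo > kewafo > kewaf > kewof > kevof  (by unconditioned shift, apocope, vowel merger, unconditioned shift)
Vutune 'kevof' matches the regular reflex exactly, so the pair is cognate.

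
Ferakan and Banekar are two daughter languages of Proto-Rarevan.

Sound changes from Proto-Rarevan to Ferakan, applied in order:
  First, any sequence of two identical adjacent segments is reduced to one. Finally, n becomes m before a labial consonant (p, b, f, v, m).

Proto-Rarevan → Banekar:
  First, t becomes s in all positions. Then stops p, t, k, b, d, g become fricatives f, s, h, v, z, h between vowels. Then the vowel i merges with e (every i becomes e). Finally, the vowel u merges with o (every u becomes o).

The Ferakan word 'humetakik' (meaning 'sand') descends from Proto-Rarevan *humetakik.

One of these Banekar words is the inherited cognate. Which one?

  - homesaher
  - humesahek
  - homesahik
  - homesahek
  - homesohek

Banekar: start from *humetakik.
  rule 1 (unconditioned shift): humetakik → humesakik
  rule 2 (intervocalic lenition): humesakik → humesahik
  rule 3 (vowel merger): humesahik → humesahek
  rule 4 (vowel merger): humesahek → homesahek
  ⇒ Banekar homesahek
Only 'homesahek' matches the regular Banekar development of *humetakik.

homesahek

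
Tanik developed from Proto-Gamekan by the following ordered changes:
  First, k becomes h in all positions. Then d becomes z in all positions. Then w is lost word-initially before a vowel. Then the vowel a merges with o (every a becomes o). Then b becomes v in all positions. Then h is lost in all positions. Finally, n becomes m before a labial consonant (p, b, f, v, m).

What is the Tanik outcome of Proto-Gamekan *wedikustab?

Tanik: *wedikustab
  wedikustab → wedihustab   [unconditioned shift]
  wedihustab → wezihustab   [unconditioned shift]
  wezihustab → ezihustab   [glide loss]
  ezihustab → ezihustob   [vowel merger]
  ezihustob → ezihustov   [unconditioned shift]
  ezihustov → eziustov   [h-loss]
  eziustov (rule 7 does not apply)
  giving Tanik eziustov.

eziustov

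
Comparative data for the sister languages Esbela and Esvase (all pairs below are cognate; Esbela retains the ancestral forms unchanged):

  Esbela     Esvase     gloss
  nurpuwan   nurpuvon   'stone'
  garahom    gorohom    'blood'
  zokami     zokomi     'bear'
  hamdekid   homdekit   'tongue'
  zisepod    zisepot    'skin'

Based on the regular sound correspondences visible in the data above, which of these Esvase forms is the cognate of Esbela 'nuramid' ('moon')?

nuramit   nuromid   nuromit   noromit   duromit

zokami ~ zokomi, hamdekid ~ homdekit — Esbela a corresponds to Esvase o after a consonant, before a nasal.
hamdekid ~ homdekit, zisepod ~ zisepot — Esbela d corresponds to Esvase t word-finally.
Applying these to Esbela 'nuramid':
  nuramid → nuromid   (a→o after a consonant, before a nasal)
  nuromid → nuromit   (d→t word-finally)
So the Esvase cognate is 'nuromit'.

nuromit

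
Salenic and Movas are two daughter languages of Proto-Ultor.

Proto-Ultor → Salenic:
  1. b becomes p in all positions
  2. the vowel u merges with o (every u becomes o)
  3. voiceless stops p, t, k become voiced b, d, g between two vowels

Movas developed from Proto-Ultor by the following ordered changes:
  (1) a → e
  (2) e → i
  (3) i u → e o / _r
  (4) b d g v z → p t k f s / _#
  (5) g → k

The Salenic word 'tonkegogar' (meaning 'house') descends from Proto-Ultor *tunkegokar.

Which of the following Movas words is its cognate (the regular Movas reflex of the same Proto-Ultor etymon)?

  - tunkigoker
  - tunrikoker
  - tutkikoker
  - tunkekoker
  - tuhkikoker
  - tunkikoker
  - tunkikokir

tunkikoker

Movas: *tunkegokar
  tunkegokar → tunkegoker   [vowel merger]
  tunkegoker → tunkigokir   [vowel merger]
  tunkigokir → tunkigoker   [pre-rhotic lowering]
  tunkigoker (rule 4 does not apply)
  tunkigoker → tunkikoker   [unconditioned shift]
  giving Movas tunkikoker.
Only 'tunkikoker' matches the regular Movas development of *tunkegokar.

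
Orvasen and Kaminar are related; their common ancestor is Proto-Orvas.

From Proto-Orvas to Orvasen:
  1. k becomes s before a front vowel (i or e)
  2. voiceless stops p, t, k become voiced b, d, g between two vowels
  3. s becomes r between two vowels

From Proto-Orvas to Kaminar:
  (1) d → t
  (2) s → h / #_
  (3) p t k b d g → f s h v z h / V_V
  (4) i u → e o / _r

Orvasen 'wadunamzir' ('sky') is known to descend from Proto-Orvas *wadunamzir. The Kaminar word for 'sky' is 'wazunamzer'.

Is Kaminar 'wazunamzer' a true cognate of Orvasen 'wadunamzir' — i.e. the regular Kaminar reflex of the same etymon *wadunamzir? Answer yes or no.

no

Derive the expected Kaminar reflex of *wadunamzir:
Kaminar: start from *wadunamzir.
  rule 1 (unconditioned shift): wadunamzir → watunamzir
  rule 2: no change — watunamzir
  rule 3 (intervocalic lenition): watunamzir → wasunamzir
  rule 4 (pre-rhotic lowering): wasunamzir → wasunamzer
  ⇒ Kaminar wasunamzer
The regular Kaminar reflex would be 'wasunamzer', but the attested form is 'wazunamzer'. The correspondence is irregular, so they are not cognates (the Kaminar form has a different source).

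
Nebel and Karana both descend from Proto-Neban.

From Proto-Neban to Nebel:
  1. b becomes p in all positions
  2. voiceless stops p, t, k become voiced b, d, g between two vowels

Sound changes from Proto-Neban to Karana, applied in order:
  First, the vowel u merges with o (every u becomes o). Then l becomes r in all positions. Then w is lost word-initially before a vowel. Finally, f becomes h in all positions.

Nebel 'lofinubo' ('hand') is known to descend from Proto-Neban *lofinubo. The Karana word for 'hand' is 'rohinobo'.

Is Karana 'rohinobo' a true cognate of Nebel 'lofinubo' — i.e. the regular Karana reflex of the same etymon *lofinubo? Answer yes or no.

yes

Derive the expected Karana reflex of *lofinubo:
Karana: *lofinubo
  lofinubo → lofinobo   [vowel merger]
  lofinobo → rofinobo   [unconditioned shift]
  rofinobo (rule 3 does not apply)
  rofinobo → rohinobo   [unconditioned shift]
  giving Karana rohinobo.
Karana 'rohinobo' matches the regular reflex exactly, so the pair is cognate.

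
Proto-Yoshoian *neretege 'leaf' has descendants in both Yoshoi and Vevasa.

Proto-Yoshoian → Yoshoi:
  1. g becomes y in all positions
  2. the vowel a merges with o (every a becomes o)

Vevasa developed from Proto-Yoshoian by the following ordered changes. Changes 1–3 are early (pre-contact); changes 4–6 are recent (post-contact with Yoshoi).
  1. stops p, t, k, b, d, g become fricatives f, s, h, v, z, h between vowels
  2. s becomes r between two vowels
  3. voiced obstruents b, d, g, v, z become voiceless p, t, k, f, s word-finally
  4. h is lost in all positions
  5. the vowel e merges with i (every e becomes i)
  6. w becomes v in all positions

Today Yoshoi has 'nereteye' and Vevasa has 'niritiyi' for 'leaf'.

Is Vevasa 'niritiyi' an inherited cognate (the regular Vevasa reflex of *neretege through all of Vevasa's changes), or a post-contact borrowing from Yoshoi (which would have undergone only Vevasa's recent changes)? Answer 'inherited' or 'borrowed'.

borrowed

If inherited, *neretege would pass through all of Vevasa's changes:
Vevasa: start from *neretege.
  rule 1 (intervocalic lenition): neretege → neresehe
  rule 2 (rhotacism): neresehe → nererehe
  rule 3: no change — nererehe
  rule 4 (h-loss): nererehe → nereree
  rule 5 (vowel merger): nereree → niririi
  rule 6: no change — niririi
  ⇒ Vevasa niririi
If borrowed from Yoshoi 'nereteye' after the early changes, it would undergo only the recent ones:
  rule 4 (h-loss): no change (nereteye)
  rule 5 (vowel merger): nereteye → niritiyi
  rule 6 (unconditioned shift): no change (niritiyi)
  ⇒ as a loan: niritiyi
Vevasa 'niritiyi' matches the loan outcome 'niritiyi', not the inherited 'niririi' — it skipped the early Vevasa changes, so it was borrowed from Yoshoi.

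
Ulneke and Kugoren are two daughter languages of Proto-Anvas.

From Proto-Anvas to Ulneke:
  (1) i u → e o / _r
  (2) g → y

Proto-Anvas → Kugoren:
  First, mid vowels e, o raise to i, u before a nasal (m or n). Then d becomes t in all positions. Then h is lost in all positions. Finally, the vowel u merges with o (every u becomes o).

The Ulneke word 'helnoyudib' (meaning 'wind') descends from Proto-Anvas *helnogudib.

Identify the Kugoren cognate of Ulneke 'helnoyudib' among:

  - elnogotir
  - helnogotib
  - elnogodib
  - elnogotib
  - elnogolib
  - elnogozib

elnogotib

Kugoren: *helnogudib > helnogutib > elnogutib > elnogotib  (by unconditioned shift, h-loss, vowel merger)
Only 'elnogotib' matches the regular Kugoren development of *helnogudib.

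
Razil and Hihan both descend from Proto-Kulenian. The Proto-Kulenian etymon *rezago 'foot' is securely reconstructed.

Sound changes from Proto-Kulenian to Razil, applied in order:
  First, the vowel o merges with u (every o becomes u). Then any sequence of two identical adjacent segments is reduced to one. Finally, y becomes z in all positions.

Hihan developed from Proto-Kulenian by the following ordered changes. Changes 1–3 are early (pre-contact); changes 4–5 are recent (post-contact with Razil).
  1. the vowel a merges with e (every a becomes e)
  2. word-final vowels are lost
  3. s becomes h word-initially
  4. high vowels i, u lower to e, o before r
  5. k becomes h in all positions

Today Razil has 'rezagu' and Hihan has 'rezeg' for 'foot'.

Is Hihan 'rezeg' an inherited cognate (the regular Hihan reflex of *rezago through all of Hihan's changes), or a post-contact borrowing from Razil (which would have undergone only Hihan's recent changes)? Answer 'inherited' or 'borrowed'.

inherited

If inherited, *rezago would pass through all of Hihan's changes:
Hihan: *rezago > rezego > rezeg  (by vowel merger, apocope)
If borrowed from Razil 'rezagu' after the early changes, it would undergo only the recent ones:
  rule 4 (pre-rhotic lowering): no change (rezagu)
  rule 5 (unconditioned shift): no change (rezagu)
  ⇒ as a loan: rezagu
Hihan 'rezeg' matches the inherited outcome exactly, so it is an inherited cognate, not a loan.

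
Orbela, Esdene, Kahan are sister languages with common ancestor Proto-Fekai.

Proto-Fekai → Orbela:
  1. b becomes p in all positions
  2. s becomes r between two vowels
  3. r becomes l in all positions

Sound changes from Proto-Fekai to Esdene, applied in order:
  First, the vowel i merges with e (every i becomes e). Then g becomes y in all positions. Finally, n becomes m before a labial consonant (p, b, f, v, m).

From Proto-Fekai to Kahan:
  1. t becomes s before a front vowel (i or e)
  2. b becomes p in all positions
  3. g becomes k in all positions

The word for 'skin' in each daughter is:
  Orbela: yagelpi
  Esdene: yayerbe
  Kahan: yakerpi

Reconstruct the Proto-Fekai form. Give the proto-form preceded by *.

*yagerbi

Position 5: Orbela has l, Esdene has r, Kahan has r. Esdene preserves r here (none of its changes turn any other segment into r), so the proto-segment is *r.
Position 6: Orbela has p, Esdene has b, Kahan has p. Esdene preserves b here (none of its changes turn any other segment into b), so the proto-segment is *b.
Verify the candidate proto-form against each daughter:
Orbela: *yagerbi
  yagerbi → yagerpi   [unconditioned shift]
  yagerpi (rule 2 does not apply)
  yagerpi → yagelpi   [unconditioned shift]
  giving Orbela yagelpi.
Esdene: start from *yagerbi.
  rule 1 (vowel merger): yagerbi → yagerbe
  rule 2 (unconditioned shift): yagerbe → yayerbe
  rule 3: no change — yayerbe
  ⇒ Esdene yayerbe
Kahan: start from *yagerbi.
  rule 1: no change — yagerbi
  rule 2 (unconditioned shift): yagerbi → yagerpi
  rule 3 (unconditioned shift): yagerpi → yakerpi
  ⇒ Kahan yakerpi
Only *yagerbi yields all of Orbela yagelpi, Esdene yayerbe, Kahan yakerpi.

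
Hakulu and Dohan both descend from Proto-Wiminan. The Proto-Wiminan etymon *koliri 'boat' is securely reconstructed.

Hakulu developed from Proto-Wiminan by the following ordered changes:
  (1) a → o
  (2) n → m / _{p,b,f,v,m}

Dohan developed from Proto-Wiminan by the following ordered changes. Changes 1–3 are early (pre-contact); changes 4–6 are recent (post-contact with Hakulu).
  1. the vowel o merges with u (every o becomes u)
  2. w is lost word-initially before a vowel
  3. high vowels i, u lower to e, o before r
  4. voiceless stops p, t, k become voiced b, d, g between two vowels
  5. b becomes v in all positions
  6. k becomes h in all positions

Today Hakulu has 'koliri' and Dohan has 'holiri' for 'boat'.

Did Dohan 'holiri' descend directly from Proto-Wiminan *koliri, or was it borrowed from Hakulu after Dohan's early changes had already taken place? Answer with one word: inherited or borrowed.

borrowed

If inherited, *koliri would pass through all of Dohan's changes:
Dohan: *koliri > kuliri > kuleri > huleri  (by vowel merger, pre-rhotic lowering, unconditioned shift)
If borrowed from Hakulu 'koliri' after the early changes, it would undergo only the recent ones:
  rule 4 (intervocalic voicing): no change (koliri)
  rule 5 (unconditioned shift): no change (koliri)
  rule 6 (unconditioned shift): koliri → holiri
  ⇒ as a loan: holiri
Dohan 'holiri' matches the loan outcome 'holiri', not the inherited 'huleri' — it skipped the early Dohan changes, so it was borrowed from Hakulu.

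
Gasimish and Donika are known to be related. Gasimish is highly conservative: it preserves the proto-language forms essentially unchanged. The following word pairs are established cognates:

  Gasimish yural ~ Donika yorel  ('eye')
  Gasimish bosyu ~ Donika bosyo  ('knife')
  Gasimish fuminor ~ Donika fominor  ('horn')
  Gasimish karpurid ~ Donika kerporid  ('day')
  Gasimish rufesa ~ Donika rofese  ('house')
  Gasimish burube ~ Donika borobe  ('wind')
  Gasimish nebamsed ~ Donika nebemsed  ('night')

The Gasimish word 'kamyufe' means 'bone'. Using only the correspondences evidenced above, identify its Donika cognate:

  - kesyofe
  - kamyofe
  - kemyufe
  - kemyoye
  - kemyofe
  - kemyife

kemyofe

nebamsed ~ nebemsed — Gasimish a corresponds to Donika e after a consonant, before a nasal.
rufesa ~ rofese — Gasimish u corresponds to Donika o after a consonant, before a labial obstruent.
Applying these to Gasimish 'kamyufe':
  kamyufe → kemyufe   (a→e after a consonant, before a nasal)
  kemyufe → kemyofe   (u→o after a consonant, before a labial obstruent)
So the Donika cognate is 'kemyofe'.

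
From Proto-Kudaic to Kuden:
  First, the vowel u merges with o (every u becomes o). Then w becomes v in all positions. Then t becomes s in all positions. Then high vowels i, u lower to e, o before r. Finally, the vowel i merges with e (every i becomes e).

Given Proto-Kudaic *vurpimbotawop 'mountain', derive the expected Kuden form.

Kuden: *vurpimbotawop
  vurpimbotawop → vorpimbotawop   [vowel merger]
  vorpimbotawop → vorpimbotavop   [unconditioned shift]
  vorpimbotavop → vorpimbosavop   [unconditioned shift]
  vorpimbosavop (rule 4 does not apply)
  vorpimbosavop → vorpembosavop   [vowel merger]
  giving Kuden vorpembosavop.

vorpembosavop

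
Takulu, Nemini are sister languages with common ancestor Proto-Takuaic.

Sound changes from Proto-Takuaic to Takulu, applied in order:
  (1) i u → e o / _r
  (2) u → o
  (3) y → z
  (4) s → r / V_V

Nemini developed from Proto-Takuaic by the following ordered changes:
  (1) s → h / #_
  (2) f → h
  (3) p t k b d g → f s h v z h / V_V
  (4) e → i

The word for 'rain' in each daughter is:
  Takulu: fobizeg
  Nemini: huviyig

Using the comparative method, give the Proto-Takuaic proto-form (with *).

*fubiyeg

Position 5: Takulu has z, Nemini has y. Nemini preserves y here (none of its changes turn any other segment into y), so the proto-segment is *y.
Position 2: Takulu has o, Nemini has u. Nemini preserves u here (none of its changes turn any other segment into u), so the proto-segment is *u.
Continuing position by position gives *fubiyeg; check it forward:
Takulu: *fubiyeg > fobiyeg > fobizeg  (by vowel merger, unconditioned shift)
Nemini: *fubiyeg
  fubiyeg (rule 1 does not apply)
  fubiyeg → hubiyeg   [unconditioned shift]
  hubiyeg → huviyeg   [intervocalic lenition]
  huviyeg → huviyig   [vowel merger]
  giving Nemini huviyig.
No other proto-form is consistent with every reflex, so the reconstruction is *fubiyeg.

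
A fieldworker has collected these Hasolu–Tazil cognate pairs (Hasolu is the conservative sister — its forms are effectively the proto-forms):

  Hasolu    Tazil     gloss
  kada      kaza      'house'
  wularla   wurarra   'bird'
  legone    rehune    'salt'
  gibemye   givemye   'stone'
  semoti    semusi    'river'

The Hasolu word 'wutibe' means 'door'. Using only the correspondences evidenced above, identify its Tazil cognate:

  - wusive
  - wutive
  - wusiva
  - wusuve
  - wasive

semoti ~ semusi — Hasolu t corresponds to Tazil s between vowels (before a front vowel).
gibemye ~ givemye — Hasolu b corresponds to Tazil v between vowels (before a front vowel).
Applying these to Hasolu 'wutibe':
  wutibe → wusibe   (t→s between vowels (before a front vowel))
  wusibe → wusive   (b→v between vowels (before a front vowel))
So the Tazil cognate is 'wusive'.

wusive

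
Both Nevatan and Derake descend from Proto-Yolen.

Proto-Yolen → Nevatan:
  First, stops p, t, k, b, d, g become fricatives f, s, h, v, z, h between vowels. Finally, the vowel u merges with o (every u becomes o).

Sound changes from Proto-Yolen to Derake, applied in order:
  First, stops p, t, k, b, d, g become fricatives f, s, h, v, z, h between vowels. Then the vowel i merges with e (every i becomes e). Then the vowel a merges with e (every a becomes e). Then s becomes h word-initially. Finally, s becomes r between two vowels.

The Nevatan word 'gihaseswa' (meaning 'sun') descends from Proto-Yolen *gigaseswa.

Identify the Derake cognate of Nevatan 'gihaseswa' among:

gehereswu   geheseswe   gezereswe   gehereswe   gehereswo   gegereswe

Derake: start from *gigaseswa.
  rule 1 (intervocalic lenition): gigaseswa → gihaseswa
  rule 2 (vowel merger): gihaseswa → gehaseswa
  rule 3 (vowel merger): gehaseswa → geheseswe
  rule 4: no change — geheseswe
  rule 5 (rhotacism): geheseswe → gehereswe
  ⇒ Derake gehereswe
The other candidates each miss or misapply at least one Derake change.

gehereswe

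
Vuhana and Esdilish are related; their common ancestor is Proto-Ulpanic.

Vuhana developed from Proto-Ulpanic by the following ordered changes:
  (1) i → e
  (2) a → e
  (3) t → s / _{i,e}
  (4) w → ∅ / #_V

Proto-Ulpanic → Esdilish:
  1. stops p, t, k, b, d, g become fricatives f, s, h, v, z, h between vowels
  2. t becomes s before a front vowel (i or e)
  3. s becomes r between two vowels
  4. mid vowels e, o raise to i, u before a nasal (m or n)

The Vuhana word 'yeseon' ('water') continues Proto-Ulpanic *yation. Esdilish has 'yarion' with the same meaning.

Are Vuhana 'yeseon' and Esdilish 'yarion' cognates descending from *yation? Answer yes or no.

Derive the expected Esdilish reflex of *yation:
Esdilish: start from *yation.
  rule 1 (intervocalic lenition): yation → yasion
  rule 2: no change — yasion
  rule 3 (rhotacism): yasion → yarion
  rule 4 (pre-nasal raising): yarion → yariun
  ⇒ Esdilish yariun
The regular Esdilish reflex would be 'yariun', but the attested form is 'yarion'. The correspondence is irregular, so they are not cognates (the Esdilish form has a different source).

no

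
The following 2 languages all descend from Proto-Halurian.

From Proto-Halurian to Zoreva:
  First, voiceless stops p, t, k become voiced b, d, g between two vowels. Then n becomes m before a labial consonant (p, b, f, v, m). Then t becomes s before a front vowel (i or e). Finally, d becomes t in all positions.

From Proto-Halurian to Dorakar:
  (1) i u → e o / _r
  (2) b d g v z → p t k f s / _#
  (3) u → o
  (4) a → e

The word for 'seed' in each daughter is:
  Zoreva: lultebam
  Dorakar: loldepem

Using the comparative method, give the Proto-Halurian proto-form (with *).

*luldepam

Position 6: Zoreva has b, Dorakar has p. Taking the neighbouring segments as reconstructed: Zoreva b could go back to *p or *b; Dorakar p can only go back to *p — the one source consistent with every daughter is *p.
Position 4: Zoreva has t, Dorakar has d. Dorakar preserves d here (none of its changes turn any other segment into d), so the proto-segment is *d.
Position 7: Zoreva has a, Dorakar has e. Zoreva preserves a here (none of its changes turn any other segment into a), so the proto-segment is *a.
Verify the candidate proto-form against each daughter:
Zoreva: *luldepam > luldebam > lultebam  (by intervocalic voicing, unconditioned shift)
Dorakar: *luldepam > loldepam > loldepem  (by vowel merger, vowel merger)
No other proto-form is consistent with every reflex, so the reconstruction is *luldepam.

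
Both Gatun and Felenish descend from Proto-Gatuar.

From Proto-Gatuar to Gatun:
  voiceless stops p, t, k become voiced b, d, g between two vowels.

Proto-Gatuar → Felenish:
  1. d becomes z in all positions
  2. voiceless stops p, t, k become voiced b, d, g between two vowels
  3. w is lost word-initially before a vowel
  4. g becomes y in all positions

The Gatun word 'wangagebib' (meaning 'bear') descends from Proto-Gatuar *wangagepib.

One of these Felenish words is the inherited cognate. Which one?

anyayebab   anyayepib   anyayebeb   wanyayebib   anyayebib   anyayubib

anyayebib

Felenish: *wangagepib
  wangagepib (rule 1 does not apply)
  wangagepib → wangagebib   [intervocalic voicing]
  wangagebib → angagebib   [glide loss]
  angagebib → anyayebib   [unconditioned shift]
  giving Felenish anyayebib.
Among the options, 'anyayebib' alone shows every Felenish change applied in order.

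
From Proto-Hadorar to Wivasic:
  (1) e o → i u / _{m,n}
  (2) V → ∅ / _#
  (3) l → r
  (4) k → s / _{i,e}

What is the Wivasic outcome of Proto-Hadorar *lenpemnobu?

rinpimnob

Wivasic: *lenpemnobu
  lenpemnobu → linpimnobu   [pre-nasal raising]
  linpimnobu → linpimnob   [apocope]
  linpimnob → rinpimnob   [unconditioned shift]
  rinpimnob (rule 4 does not apply)
  giving Wivasic rinpimnob.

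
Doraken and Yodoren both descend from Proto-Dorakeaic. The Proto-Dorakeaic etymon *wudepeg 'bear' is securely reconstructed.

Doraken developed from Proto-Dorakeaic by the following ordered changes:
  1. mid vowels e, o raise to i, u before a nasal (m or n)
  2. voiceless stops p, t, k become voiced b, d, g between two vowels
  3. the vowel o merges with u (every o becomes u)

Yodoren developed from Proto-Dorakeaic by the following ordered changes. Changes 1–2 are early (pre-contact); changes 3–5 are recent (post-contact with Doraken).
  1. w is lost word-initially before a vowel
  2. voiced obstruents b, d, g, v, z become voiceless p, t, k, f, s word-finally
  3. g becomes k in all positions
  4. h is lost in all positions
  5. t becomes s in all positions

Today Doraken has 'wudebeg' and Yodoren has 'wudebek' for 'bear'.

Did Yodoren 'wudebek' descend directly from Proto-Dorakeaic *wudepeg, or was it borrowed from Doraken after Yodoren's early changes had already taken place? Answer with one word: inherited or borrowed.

If inherited, *wudepeg would pass through all of Yodoren's changes:
Yodoren: *wudepeg
  wudepeg → udepeg   [glide loss]
  udepeg → udepek   [final devoicing]
  udepek (rule 3 does not apply)
  udepek (rule 4 does not apply)
  udepek (rule 5 does not apply)
  giving Yodoren udepek.
If borrowed from Doraken 'wudebeg' after the early changes, it would undergo only the recent ones:
  rule 3 (unconditioned shift): wudebeg → wudebek
  rule 4 (h-loss): no change (wudebek)
  rule 5 (unconditioned shift): no change (wudebek)
  ⇒ as a loan: wudebek
Yodoren 'wudebek' matches the loan outcome 'wudebek', not the inherited 'udepek' — it skipped the early Yodoren changes, so it was borrowed from Doraken.

borrowed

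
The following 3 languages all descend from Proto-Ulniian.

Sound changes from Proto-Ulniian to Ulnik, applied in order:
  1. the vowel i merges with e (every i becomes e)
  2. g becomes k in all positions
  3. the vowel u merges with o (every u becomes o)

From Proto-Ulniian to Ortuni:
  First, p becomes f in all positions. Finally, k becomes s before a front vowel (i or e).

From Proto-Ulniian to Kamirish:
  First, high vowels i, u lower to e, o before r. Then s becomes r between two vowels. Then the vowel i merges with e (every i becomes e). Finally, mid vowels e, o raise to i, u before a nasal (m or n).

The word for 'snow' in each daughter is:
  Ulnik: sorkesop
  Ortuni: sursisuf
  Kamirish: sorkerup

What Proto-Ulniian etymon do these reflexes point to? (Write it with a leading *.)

Position 2: Ulnik has o, Ortuni has u, Kamirish has o. Ortuni preserves u here (none of its changes turn any other segment into u), so the proto-segment is *u.
Position 5: Ulnik has e, Ortuni has i, Kamirish has e. Ortuni preserves i here (none of its changes turn any other segment into i), so the proto-segment is *i.
Continuing position by position gives *surkisup; check it forward:
Ulnik: start from *surkisup.
  rule 1 (vowel merger): surkisup → surkesup
  rule 2: no change — surkesup
  rule 3 (vowel merger): surkesup → sorkesop
  ⇒ Ulnik sorkesop
Ortuni: start from *surkisup.
  rule 1 (unconditioned shift): surkisup → surkisuf
  rule 2 (palatalisation): surkisuf → sursisuf
  ⇒ Ortuni sursisuf
Kamirish: *surkisup > sorkisup > sorkirup > sorkerup  (by pre-rhotic lowering, rhotacism, vowel merger)
Only *surkisup yields all of Ulnik sorkesop, Ortuni sursisuf, Kamirish sorkerup.

*surkisup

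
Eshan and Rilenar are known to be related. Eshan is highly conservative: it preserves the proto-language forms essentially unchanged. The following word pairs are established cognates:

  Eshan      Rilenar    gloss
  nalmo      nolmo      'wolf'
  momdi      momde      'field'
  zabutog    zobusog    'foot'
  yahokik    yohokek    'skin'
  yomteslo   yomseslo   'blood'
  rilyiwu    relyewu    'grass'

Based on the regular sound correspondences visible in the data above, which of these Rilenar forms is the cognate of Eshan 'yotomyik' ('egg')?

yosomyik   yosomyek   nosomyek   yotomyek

zabutog ~ zobusog — Eshan t corresponds to Rilenar s between vowels (before a back vowel).
yahokik ~ yohokek, rilyiwu ~ relyewu — Eshan i corresponds to Rilenar e after a consonant, before a consonant other than r, m, n, p, b, f, v.
Applying these to Eshan 'yotomyik':
  yotomyik → yosomyik   (t→s between vowels (before a back vowel))
  yosomyik → yosomyek   (i→e after a consonant, before a consonant other than r, m, n, p, b, f, v)
So the Rilenar cognate is 'yosomyek'.

yosomyek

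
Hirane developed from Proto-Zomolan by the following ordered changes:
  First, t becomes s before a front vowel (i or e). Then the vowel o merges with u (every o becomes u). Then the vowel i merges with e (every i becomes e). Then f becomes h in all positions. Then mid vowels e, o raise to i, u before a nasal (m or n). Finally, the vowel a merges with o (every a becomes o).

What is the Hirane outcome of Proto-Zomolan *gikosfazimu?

gekushozimu

Hirane: start from *gikosfazimu.
  rule 1: no change — gikosfazimu
  rule 2 (vowel merger): gikosfazimu → gikusfazimu
  rule 3 (vowel merger): gikusfazimu → gekusfazemu
  rule 4 (unconditioned shift): gekusfazemu → gekushazemu
  rule 5 (pre-nasal raising): gekushazemu → gekushazimu
  rule 6 (vowel merger): gekushazimu → gekushozimu
  ⇒ Hirane gekushozimu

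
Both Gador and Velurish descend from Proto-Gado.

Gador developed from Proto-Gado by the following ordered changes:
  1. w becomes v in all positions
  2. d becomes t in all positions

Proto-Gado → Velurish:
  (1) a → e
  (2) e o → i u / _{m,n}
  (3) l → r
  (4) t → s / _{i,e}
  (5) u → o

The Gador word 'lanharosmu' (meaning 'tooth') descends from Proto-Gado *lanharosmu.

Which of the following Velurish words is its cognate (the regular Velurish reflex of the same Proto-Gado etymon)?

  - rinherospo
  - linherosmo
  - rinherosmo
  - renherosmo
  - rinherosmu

rinherosmo

Velurish: *lanharosmu
  lanharosmu → lenherosmu   [vowel merger]
  lenherosmu → linherosmu   [pre-nasal raising]
  linherosmu → rinherosmu   [unconditioned shift]
  rinherosmu (rule 4 does not apply)
  rinherosmu → rinherosmo   [vowel merger]
  giving Velurish rinherosmo.
The other candidates each miss or misapply at least one Velurish change.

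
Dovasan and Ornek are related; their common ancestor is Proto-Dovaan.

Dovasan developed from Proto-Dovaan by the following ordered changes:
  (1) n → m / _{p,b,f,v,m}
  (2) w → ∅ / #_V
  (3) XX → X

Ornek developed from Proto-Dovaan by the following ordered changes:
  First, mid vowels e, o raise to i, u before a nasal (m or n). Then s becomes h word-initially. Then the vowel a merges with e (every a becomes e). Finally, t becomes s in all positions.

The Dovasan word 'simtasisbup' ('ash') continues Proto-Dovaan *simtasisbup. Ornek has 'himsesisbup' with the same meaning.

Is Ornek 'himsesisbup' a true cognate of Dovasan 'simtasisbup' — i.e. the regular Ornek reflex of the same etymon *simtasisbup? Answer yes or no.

Derive the expected Ornek reflex of *simtasisbup:
Ornek: *simtasisbup > himtasisbup > himtesisbup > himsesisbup  (by debuccalisation, vowel merger, unconditioned shift)
Ornek 'himsesisbup' matches the regular reflex exactly, so the pair is cognate.

yes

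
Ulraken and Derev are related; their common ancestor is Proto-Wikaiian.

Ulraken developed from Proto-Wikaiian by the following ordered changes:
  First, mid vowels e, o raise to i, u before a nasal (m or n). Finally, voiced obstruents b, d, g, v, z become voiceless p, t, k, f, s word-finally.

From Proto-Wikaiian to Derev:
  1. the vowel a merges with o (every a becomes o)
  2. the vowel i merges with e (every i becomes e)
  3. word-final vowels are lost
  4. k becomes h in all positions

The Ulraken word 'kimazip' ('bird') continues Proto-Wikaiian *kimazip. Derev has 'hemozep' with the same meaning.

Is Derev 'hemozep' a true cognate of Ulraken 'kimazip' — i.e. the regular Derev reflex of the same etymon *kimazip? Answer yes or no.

Derive the expected Derev reflex of *kimazip:
Derev: *kimazip
  kimazip → kimozip   [vowel merger]
  kimozip → kemozep   [vowel merger]
  kemozep (rule 3 does not apply)
  kemozep → hemozep   [unconditioned shift]
  giving Derev hemozep.
Derev 'hemozep' matches the regular reflex exactly, so the pair is cognate.

yes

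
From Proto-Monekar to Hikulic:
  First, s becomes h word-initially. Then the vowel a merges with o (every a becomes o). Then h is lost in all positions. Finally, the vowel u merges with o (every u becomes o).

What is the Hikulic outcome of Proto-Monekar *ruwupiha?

Hikulic: *ruwupiha
  ruwupiha (rule 1 does not apply)
  ruwupiha → ruwupiho   [vowel merger]
  ruwupiho → ruwupio   [h-loss]
  ruwupio → rowopio   [vowel merger]
  giving Hikulic rowopio.

rowopio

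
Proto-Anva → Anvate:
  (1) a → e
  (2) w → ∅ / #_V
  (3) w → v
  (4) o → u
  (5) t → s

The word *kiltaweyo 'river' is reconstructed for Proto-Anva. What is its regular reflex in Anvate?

kilseveyu

Anvate: *kiltaweyo
  kiltaweyo → kilteweyo   [vowel merger]
  kilteweyo (rule 2 does not apply)
  kilteweyo → kilteveyo   [unconditioned shift]
  kilteveyo → kilteveyu   [vowel merger]
  kilteveyu → kilseveyu   [unconditioned shift]
  giving Anvate kilseveyu.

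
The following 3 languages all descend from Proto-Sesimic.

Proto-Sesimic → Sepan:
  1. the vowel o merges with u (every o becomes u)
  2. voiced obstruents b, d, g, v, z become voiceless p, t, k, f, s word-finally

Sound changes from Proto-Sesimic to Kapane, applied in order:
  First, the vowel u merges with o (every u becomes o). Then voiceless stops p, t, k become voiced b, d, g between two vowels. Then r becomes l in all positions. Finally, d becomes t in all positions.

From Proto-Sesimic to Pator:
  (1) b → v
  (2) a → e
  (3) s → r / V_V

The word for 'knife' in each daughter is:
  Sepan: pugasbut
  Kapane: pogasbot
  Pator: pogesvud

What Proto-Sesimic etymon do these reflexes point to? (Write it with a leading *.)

*pogasbud

Position 7: Sepan has u, Kapane has o, Pator has u. Pator preserves u here (none of its changes turn any other segment into u), so the proto-segment is *u.
Position 2: Sepan has u, Kapane has o, Pator has o. Pator preserves o here (none of its changes turn any other segment into o), so the proto-segment is *o.
Position 4: Sepan has a, Kapane has a, Pator has e. Sepan preserves a here (none of its changes turn any other segment into a), so the proto-segment is *a.
Continuing position by position gives *pogasbud; check it forward:
Sepan: *pogasbud
  pogasbud → pugasbud   [vowel merger]
  pugasbud → pugasbut   [final devoicing]
  giving Sepan pugasbut.
Kapane: *pogasbud
  pogasbud → pogasbod   [vowel merger]
  pogasbod (rule 2 does not apply)
  pogasbod (rule 3 does not apply)
  pogasbod → pogasbot   [unconditioned shift]
  giving Kapane pogasbot.
Pator: *pogasbud > pogasvud > pogesvud  (by unconditioned shift, vowel merger)
No other proto-form is consistent with every reflex, so the reconstruction is *pogasbud.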